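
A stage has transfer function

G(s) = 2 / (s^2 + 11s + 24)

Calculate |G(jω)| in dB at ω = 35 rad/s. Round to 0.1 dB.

Substitute s = j35:
Numerator: 2 = 2 + j0
Denominator: (j35)^2 + 11(j35) + 24 = -1201 + j385
|N| = √(2² + 0²) ≈ 2, ∠N ≈ 0.00°
|D| = √(1201² + 385²) ≈ 1261.2, ∠D ≈ 162.23°
|G| = 2 / 1261.2 ≈ 0.0015858
Gain = 20 log₁₀(0.0015858) ≈ -56.00 dB

-56.0 dB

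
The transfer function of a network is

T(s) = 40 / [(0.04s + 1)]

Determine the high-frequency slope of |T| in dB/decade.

-20 dB/decade

Each pole contributes −20 dB/decade at high frequency; each zero contributes +20 dB/decade.
Net: 0 zero(s) − 1 pole(s) → -20 dB/decade.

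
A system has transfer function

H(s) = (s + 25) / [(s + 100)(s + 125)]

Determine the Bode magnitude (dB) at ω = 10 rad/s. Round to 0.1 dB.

-53.4 dB

At s = jω = j10:
zero (s+25): 25 + j10 → |·| = √(25²+10²) = √725 ≈ 26.926, ∠ = arctan(10/25) ≈ 21.80°
pole (s+100): 100 + j10 → |·| = √(100²+10²) = √10100 ≈ 100.5, ∠ = arctan(10/100) ≈ 5.71°
pole (s+125): 125 + j10 → |·| = √(125²+10²) = √15725 ≈ 125.4, ∠ = arctan(10/125) ≈ 4.57°
|H| = 1 · 26.926 / 12603 ≈ 0.0021365
Gain = 20 log₁₀(0.0021365) ≈ -53.41 dB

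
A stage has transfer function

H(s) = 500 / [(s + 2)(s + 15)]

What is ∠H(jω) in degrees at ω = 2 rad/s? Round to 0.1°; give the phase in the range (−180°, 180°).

At s = jω = j2:
pole (s+2): 2 + j2 → |·| = √(2²+2²) = √8 ≈ 2.8284, ∠ = arctan(2/2) ≈ 45.00°
pole (s+15): 15 + j2 → |·| = √(15²+2²) = √229 ≈ 15.133, ∠ = arctan(2/15) ≈ 7.59°
∠H = 0.00° − 52.59° = -52.59°

-52.6°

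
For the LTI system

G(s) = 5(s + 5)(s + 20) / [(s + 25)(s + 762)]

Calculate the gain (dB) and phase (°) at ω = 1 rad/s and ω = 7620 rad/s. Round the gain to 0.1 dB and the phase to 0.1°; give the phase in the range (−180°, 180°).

At s = jω = j1:
zero (s+5): 5 + j1 → |·| = √(5²+1²) = √26 ≈ 5.099, ∠ = arctan(1/5) ≈ 11.31°
zero (s+20): 20 + j1 → |·| = √(20²+1²) = √401 ≈ 20.025, ∠ = arctan(1/20) ≈ 2.86°
pole (s+25): 25 + j1 → |·| = √(25²+1²) = √626 ≈ 25.02, ∠ = arctan(1/25) ≈ 2.29°
pole (s+762): 762 + j1 → |·| = √(762²+1²) = √580645 ≈ 762, ∠ = arctan(1/762) ≈ 0.08°
|G| = 5 · 102.11 / 19065 ≈ 0.026779
Gain = 20 log₁₀(0.026779) ≈ -31.44 dB
∠G = 14.17° − 2.37° = 11.80°

At s = jω = j7620:
zero (s+5): 5 + j7620 → |·| = √(5²+7620²) = √58064425 ≈ 7620, ∠ = arctan(7620/5) ≈ 89.96°
zero (s+20): 20 + j7620 → |·| = √(20²+7620²) = √58064800 ≈ 7620, ∠ = arctan(7620/20) ≈ 89.85°
pole (s+25): 25 + j7620 → |·| = √(25²+7620²) = √58065025 ≈ 7620, ∠ = arctan(7620/25) ≈ 89.81°
pole (s+762): 762 + j7620 → |·| = √(762²+7620²) = √58645044 ≈ 7658, ∠ = arctan(7620/762) ≈ 84.29°
|G| = 5 · 5.8064e+07 / 5.8354e+07 ≈ 4.9752
Gain = 20 log₁₀(4.9752) ≈ 13.94 dB
∠G = 179.81° − 174.10° = 5.71°

ω = 1: -31.4 dB, 11.8°; ω = 7620: 13.9 dB, 5.7°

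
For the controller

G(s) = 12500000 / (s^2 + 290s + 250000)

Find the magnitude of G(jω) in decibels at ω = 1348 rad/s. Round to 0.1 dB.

17.8 dB

At s = jω = j1348:
quadratic: (j1348)² + 290·j1348 + 250000 = -1567104 + j390920 → |·| ≈ 1.6151e+06, ∠ ≈ 165.99°
|G| = 12500000 / 1.6151e+06 ≈ 7.7395
Gain = 20 log₁₀(7.7395) ≈ 17.77 dB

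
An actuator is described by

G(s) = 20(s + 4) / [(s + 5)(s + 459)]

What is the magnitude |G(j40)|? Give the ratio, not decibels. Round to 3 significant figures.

0.0433

At s = jω = j40:
zero (s+4): 4 + j40 → |·| = √(4²+40²) = √1616 ≈ 40.2, ∠ = arctan(40/4) ≈ 84.29°
pole (s+5): 5 + j40 → |·| = √(5²+40²) = √1625 ≈ 40.311, ∠ = arctan(40/5) ≈ 82.87°
pole (s+459): 459 + j40 → |·| = √(459²+40²) = √212281 ≈ 460.74, ∠ = arctan(40/459) ≈ 4.98°
|G| = 20 · 40.2 / 18573 ≈ 0.043289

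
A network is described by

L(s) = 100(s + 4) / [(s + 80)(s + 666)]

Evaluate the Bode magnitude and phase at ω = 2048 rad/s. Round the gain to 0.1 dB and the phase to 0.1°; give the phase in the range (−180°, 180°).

At s = jω = j2048:
zero (s+4): 4 + j2048 → |·| = √(4²+2048²) = √4194320 ≈ 2048, ∠ = arctan(2048/4) ≈ 89.89°
pole (s+80): 80 + j2048 → |·| = √(80²+2048²) = √4200704 ≈ 2049.6, ∠ = arctan(2048/80) ≈ 87.76°
pole (s+666): 666 + j2048 → |·| = √(666²+2048²) = √4637860 ≈ 2153.6, ∠ = arctan(2048/666) ≈ 71.99°
|L| = 100 · 2048 / 4.414e+06 ≈ 0.046398
Gain = 20 log₁₀(0.046398) ≈ -26.67 dB
∠L = 89.89° − 159.75° = -69.86°

-26.7 dB, -69.9°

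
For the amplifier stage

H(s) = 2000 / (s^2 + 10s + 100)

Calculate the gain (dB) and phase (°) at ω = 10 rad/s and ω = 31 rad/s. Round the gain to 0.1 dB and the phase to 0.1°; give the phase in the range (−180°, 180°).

At s = jω = j10:
quadratic: (j10)² + 10·j10 + 100 = 0 + j100 → |·| ≈ 100, ∠ ≈ 90.00°
|H| = 2000 / 100 ≈ 20
Gain = 20 log₁₀(20) ≈ 26.02 dB
∠H = 0.00° − 90.00° = -90.00°

At s = jω = j31:
quadratic: (j31)² + 10·j31 + 100 = -861 + j310 → |·| ≈ 915.11, ∠ ≈ 160.20°
|H| = 2000 / 915.11 ≈ 2.1855
Gain = 20 log₁₀(2.1855) ≈ 6.79 dB
∠H = 0.00° − 160.20° = -160.20°

ω = 10: 26.0 dB, -90.0°; ω = 31: 6.8 dB, -160.2°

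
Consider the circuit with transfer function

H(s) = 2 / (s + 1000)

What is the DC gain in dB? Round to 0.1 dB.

-54.0 dB

H(0) = 2 / 1000 = 0.002
20 log₁₀(0.002) ≈ -53.98 dB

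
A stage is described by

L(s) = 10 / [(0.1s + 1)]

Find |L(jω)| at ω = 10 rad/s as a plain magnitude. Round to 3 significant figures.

7.07

At ω = 10 rad/s:
pole (1 + j10·0.1) = 1 + j1 → |·| ≈ 1.4142, ∠ ≈ 45.00°
|L| = 10 · 1 / (1.4142) ≈ 7.0711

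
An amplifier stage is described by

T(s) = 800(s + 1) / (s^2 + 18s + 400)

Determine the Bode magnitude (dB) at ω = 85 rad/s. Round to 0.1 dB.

At s = jω = j85:
zero (s+1): 1 + j85 → |·| = √(1²+85²) = √7226 ≈ 85.006, ∠ = arctan(85/1) ≈ 89.33°
quadratic: (j85)² + 18·j85 + 400 = -6825 + j1530 → |·| ≈ 6994.4, ∠ ≈ 167.36°
|T| = 800 · 85.006 / 6994.4 ≈ 9.7227
Gain = 20 log₁₀(9.7227) ≈ 19.76 dB

19.8 dB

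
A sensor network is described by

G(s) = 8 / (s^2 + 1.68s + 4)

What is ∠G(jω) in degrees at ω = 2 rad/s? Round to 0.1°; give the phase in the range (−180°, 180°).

At s = jω = j2:
quadratic: (j2)² + 1.68·j2 + 4 = 0 + j3.36 → |·| ≈ 3.36, ∠ ≈ 90.00°
∠G = 0.00° − 90.00° = -90.00°

-90.0°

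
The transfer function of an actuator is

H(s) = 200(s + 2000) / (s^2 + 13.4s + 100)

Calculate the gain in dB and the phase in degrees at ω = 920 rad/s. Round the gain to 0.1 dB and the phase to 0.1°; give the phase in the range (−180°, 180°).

-5.7 dB, -154.5°

At s = jω = j920:
zero (s+2000): 2000 + j920 → |·| = √(2000²+920²) = √4846400 ≈ 2201.5, ∠ = arctan(920/2000) ≈ 24.70°
quadratic: (j920)² + 13.4·j920 + 100 = -846300 + j12328 → |·| ≈ 8.4639e+05, ∠ ≈ 179.17°
|H| = 200 · 2201.5 / 8.4639e+05 ≈ 0.52021
Gain = 20 log₁₀(0.52021) ≈ -5.68 dB
∠H = 24.70° − 179.17° = -154.47°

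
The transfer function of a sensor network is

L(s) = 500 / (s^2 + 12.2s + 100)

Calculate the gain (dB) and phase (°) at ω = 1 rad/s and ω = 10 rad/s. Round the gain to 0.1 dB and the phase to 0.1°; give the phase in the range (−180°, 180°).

At s = jω = j1:
quadratic: (j1)² + 12.2·j1 + 100 = 99 + j12.2 → |·| ≈ 99.749, ∠ ≈ 7.03°
|L| = 500 / 99.749 ≈ 5.0126
Gain = 20 log₁₀(5.0126) ≈ 14.00 dB
∠L = 0.00° − 7.03° = -7.03°

At s = jω = j10:
quadratic: (j10)² + 12.2·j10 + 100 = 0 + j122 → |·| ≈ 122, ∠ ≈ 90.00°
|L| = 500 / 122 ≈ 4.0984
Gain = 20 log₁₀(4.0984) ≈ 12.25 dB
∠L = 0.00° − 90.00° = -90.00°

ω = 1: 14.0 dB, -7.0°; ω = 10: 12.3 dB, -90.0°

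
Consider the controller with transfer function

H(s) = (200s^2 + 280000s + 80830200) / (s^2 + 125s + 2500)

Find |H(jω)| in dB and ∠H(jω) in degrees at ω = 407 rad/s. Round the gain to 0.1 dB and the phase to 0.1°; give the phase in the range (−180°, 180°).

Substitute s = j407:
Numerator: 200(j407)^2 + 280000(j407) + 80830200 = 47700400 + j113960000
Denominator: (j407)^2 + 125(j407) + 2500 = -163149 + j50875
|N| = √(47700400² + 113960000²) ≈ 1.2354e+08, ∠N ≈ 67.29°
|D| = √(163149² + 50875²) ≈ 1.709e+05, ∠D ≈ 162.68°
|H| = 1.2354e+08 / 1.709e+05 ≈ 722.88
Gain = 20 log₁₀(722.88) ≈ 57.18 dB
∠H = 67.29° − 162.68° = -95.39°

57.2 dB, -95.4°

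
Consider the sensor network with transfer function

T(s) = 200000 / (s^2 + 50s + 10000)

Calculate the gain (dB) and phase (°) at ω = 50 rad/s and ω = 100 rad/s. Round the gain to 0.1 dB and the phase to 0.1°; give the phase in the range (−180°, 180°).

At s = jω = j50:
quadratic: (j50)² + 50·j50 + 10000 = 7500 + j2500 → |·| ≈ 7905.7, ∠ ≈ 18.43°
|T| = 200000 / 7905.7 ≈ 25.298
Gain = 20 log₁₀(25.298) ≈ 28.06 dB
∠T = 0.00° − 18.43° = -18.43°

At s = jω = j100:
quadratic: (j100)² + 50·j100 + 10000 = 0 + j5000 → |·| ≈ 5000, ∠ ≈ 90.00°
|T| = 200000 / 5000 ≈ 40
Gain = 20 log₁₀(40) ≈ 32.04 dB
∠T = 0.00° − 90.00° = -90.00°

ω = 50: 28.1 dB, -18.4°; ω = 100: 32.0 dB, -90.0°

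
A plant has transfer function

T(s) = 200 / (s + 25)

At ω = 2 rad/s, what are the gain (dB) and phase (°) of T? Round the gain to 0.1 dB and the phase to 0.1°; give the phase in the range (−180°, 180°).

Substitute s = j2:
Numerator: 200 = 200 + j0
Denominator: (j2) + 25 = 25 + j2
|N| = √(200² + 0²) ≈ 200, ∠N ≈ 0.00°
|D| = √(25² + 2²) ≈ 25.08, ∠D ≈ 4.57°
|T| = 200 / 25.08 ≈ 7.9745
Gain = 20 log₁₀(7.9745) ≈ 18.03 dB
∠T = 0.00° − 4.57° = -4.57°

18.0 dB, -4.6°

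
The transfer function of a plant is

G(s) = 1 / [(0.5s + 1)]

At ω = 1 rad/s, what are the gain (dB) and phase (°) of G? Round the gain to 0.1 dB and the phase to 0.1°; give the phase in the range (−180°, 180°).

At ω = 1 rad/s:
pole (1 + j1·0.5) = 1 + j0.5 → |·| ≈ 1.118, ∠ ≈ 26.57°
|G| = 1 · 1 / (1.118) ≈ 0.89445
Gain = 20 log₁₀(0.89445) ≈ -0.97 dB
∠G = (0°) − (26.57°) = -26.57°

-1.0 dB, -26.6°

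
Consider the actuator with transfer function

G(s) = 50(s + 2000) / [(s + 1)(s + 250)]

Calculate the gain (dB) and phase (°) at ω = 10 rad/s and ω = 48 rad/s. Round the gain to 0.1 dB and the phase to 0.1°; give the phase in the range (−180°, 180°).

ω = 10: 32.0 dB, -86.3°; ω = 48: 18.3 dB, -98.3°

At s = jω = j10:
zero (s+2000): 2000 + j10 → |·| = √(2000²+10²) = √4000100 ≈ 2000, ∠ = arctan(10/2000) ≈ 0.29°
pole (s+1): 1 + j10 → |·| = √(1²+10²) = √101 ≈ 10.05, ∠ = arctan(10/1) ≈ 84.29°
pole (s+250): 250 + j10 → |·| = √(250²+10²) = √62600 ≈ 250.2, ∠ = arctan(10/250) ≈ 2.29°
|G| = 50 · 2000 / 2514.5 ≈ 39.769
Gain = 20 log₁₀(39.769) ≈ 31.99 dB
∠G = 0.29° − 86.58° = -86.29°

At s = jω = j48:
zero (s+2000): 2000 + j48 → |·| = √(2000²+48²) = √4002304 ≈ 2000.6, ∠ = arctan(48/2000) ≈ 1.37°
pole (s+1): 1 + j48 → |·| = √(1²+48²) = √2305 ≈ 48.01, ∠ = arctan(48/1) ≈ 88.81°
pole (s+250): 250 + j48 → |·| = √(250²+48²) = √64804 ≈ 254.57, ∠ = arctan(48/250) ≈ 10.87°
|G| = 50 · 2000.6 / 12222 ≈ 8.1844
Gain = 20 log₁₀(8.1844) ≈ 18.26 dB
∠G = 1.37° − 99.68° = -98.31°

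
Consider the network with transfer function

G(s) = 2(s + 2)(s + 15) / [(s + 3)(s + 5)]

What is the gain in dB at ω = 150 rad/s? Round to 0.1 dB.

6.1 dB

At s = jω = j150:
zero (s+2): 2 + j150 → |·| = √(2²+150²) = √22504 ≈ 150.01, ∠ = arctan(150/2) ≈ 89.24°
zero (s+15): 15 + j150 → |·| = √(15²+150²) = √22725 ≈ 150.75, ∠ = arctan(150/15) ≈ 84.29°
pole (s+3): 3 + j150 → |·| = √(3²+150²) = √22509 ≈ 150.03, ∠ = arctan(150/3) ≈ 88.85°
pole (s+5): 5 + j150 → |·| = √(5²+150²) = √22525 ≈ 150.08, ∠ = arctan(150/5) ≈ 88.09°
|G| = 2 · 22614 / 22517 ≈ 2.0086
Gain = 20 log₁₀(2.0086) ≈ 6.06 dB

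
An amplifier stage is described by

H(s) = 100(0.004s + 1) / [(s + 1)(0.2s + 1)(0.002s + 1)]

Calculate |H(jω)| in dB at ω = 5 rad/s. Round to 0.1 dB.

22.8 dB

At ω = 5 rad/s:
zero (1 + j5·0.004) = 1 + j0.02 → |·| ≈ 1.0002, ∠ ≈ 1.15°
pole (1 + j5·1) = 1 + j5 → |·| ≈ 5.099, ∠ ≈ 78.69°
pole (1 + j5·0.2) = 1 + j1 → |·| ≈ 1.4142, ∠ ≈ 45.00°
pole (1 + j5·0.002) = 1 + j0.01 → |·| ≈ 1, ∠ ≈ 0.57°
|H| = 100 · 1.0002 / (5.099 · 1.4142 · 1) ≈ 13.87
Gain = 20 log₁₀(13.87) ≈ 22.84 dB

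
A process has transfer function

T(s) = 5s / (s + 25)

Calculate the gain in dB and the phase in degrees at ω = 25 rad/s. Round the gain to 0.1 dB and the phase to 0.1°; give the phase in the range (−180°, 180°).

At s = jω = j25:
zero at origin: s = j25 → |·| = 25, ∠ = 90.00°
pole (s+25): 25 + j25 → |·| = √(25²+25²) = √1250 ≈ 35.355, ∠ = arctan(25/25) ≈ 45.00°
|T| = 5 · 25 / 35.355 ≈ 3.5356
Gain = 20 log₁₀(3.5356) ≈ 10.97 dB
∠T = 90.00° − 45.00° = 45.00°

11.0 dB, 45.0°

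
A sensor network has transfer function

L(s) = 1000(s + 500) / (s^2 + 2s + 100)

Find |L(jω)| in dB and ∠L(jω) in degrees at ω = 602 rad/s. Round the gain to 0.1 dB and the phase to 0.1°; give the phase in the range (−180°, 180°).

6.7 dB, -129.5°

At s = jω = j602:
zero (s+500): 500 + j602 → |·| = √(500²+602²) = √612404 ≈ 782.56, ∠ = arctan(602/500) ≈ 50.29°
quadratic: (j602)² + 2·j602 + 100 = -362304 + j1204 → |·| ≈ 3.6231e+05, ∠ ≈ 179.81°
|L| = 1000 · 782.56 / 3.6231e+05 ≈ 2.1599
Gain = 20 log₁₀(2.1599) ≈ 6.69 dB
∠L = 50.29° − 179.81° = -129.52°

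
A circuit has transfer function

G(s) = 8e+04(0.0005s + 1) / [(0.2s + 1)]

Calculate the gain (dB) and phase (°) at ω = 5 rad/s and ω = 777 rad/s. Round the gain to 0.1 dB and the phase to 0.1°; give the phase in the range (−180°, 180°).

ω = 5: 95.1 dB, -44.9°; ω = 777: 54.8 dB, -68.4°

At ω = 5 rad/s:
zero (1 + j5·0.0005) = 1 + j0.0025 → |·| ≈ 1, ∠ ≈ 0.14°
pole (1 + j5·0.2) = 1 + j1 → |·| ≈ 1.4142, ∠ ≈ 45.00°
|G| = 8e+04 · 1 / (1.4142) ≈ 56569
Gain = 20 log₁₀(56569) ≈ 95.05 dB
∠G = (0.14°) − (45.00°) = -44.86°

At ω = 777 rad/s:
zero (1 + j777·0.0005) = 1 + j0.3885 → |·| ≈ 1.0728, ∠ ≈ 21.23°
pole (1 + j777·0.2) = 1 + j155.4 → |·| ≈ 155.4, ∠ ≈ 89.63°
|G| = 8e+04 · 1.0728 / (155.4) ≈ 552.28
Gain = 20 log₁₀(552.28) ≈ 54.84 dB
∠G = (21.23°) − (89.63°) = -68.40°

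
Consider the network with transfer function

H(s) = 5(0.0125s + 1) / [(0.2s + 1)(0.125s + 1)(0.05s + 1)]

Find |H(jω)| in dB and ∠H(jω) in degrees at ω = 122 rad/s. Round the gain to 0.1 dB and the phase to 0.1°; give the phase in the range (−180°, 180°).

At ω = 122 rad/s:
zero (1 + j122·0.0125) = 1 + j1.525 → |·| ≈ 1.8236, ∠ ≈ 56.75°
pole (1 + j122·0.2) = 1 + j24.4 → |·| ≈ 24.42, ∠ ≈ 87.65°
pole (1 + j122·0.125) = 1 + j15.25 → |·| ≈ 15.283, ∠ ≈ 86.25°
pole (1 + j122·0.05) = 1 + j6.1 → |·| ≈ 6.1814, ∠ ≈ 80.69°
|H| = 5 · 1.8236 / (24.42 · 15.283 · 6.1814) ≈ 0.0039524
Gain = 20 log₁₀(0.0039524) ≈ -48.06 dB
∠H = (56.75°) − (87.65° + 86.25° + 80.69°) = -197.84° ≡ 162.16° (principal value)

-48.1 dB, 162.2°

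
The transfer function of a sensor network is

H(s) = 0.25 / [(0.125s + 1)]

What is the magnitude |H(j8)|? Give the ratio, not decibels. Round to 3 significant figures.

0.177

At ω = 8 rad/s:
pole (1 + j8·0.125) = 1 + j1 → |·| ≈ 1.4142, ∠ ≈ 45.00°
|H| = 0.25 · 1 / (1.4142) ≈ 0.17678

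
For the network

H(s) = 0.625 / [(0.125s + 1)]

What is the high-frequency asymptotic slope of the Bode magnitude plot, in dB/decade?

-20 dB/decade

Each pole contributes −20 dB/decade at high frequency; each zero contributes +20 dB/decade.
Net: 0 zero(s) − 1 pole(s) → -20 dB/decade.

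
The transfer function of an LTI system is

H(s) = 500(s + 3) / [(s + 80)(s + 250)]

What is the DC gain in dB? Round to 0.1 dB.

H(0) = 500·3 / (80·250) = 0.075
20 log₁₀(0.075) ≈ -22.50 dB

-22.5 dB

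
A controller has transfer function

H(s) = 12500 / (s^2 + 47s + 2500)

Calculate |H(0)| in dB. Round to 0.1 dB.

H(0) = 12500 / 2500 = 5
20 log₁₀(5) ≈ 13.98 dB

14.0 dB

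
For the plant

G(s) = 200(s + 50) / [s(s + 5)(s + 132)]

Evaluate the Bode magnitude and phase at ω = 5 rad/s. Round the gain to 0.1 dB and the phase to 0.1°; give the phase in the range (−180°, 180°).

At s = jω = j5:
zero (s+50): 50 + j5 → |·| = √(50²+5²) = √2525 ≈ 50.249, ∠ = arctan(5/50) ≈ 5.71°
pole (s+5): 5 + j5 → |·| = √(5²+5²) = √50 ≈ 7.0711, ∠ = arctan(5/5) ≈ 45.00°
pole (s+132): 132 + j5 → |·| = √(132²+5²) = √17449 ≈ 132.09, ∠ = arctan(5/132) ≈ 2.17°
pole at origin: |s| = 5, ∠ = 90.00° (in denominator)
|G| = 200 · 50.249 / 4670.1 ≈ 2.1519
Gain = 20 log₁₀(2.1519) ≈ 6.66 dB
∠G = 5.71° − 137.17° = -131.46°

6.7 dB, -131.5°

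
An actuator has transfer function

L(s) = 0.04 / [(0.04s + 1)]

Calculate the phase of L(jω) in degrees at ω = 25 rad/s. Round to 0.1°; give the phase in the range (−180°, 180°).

At ω = 25 rad/s:
pole (1 + j25·0.04) = 1 + j1 → |·| ≈ 1.4142, ∠ ≈ 45.00°
∠L = (0°) − (45.00°) = -45.00°

-45.0°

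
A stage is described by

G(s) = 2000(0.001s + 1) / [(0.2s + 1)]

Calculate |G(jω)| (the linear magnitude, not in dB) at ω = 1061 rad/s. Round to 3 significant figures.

13.7

At ω = 1061 rad/s:
zero (1 + j1061·0.001) = 1 + j1.061 → |·| ≈ 1.458, ∠ ≈ 46.70°
pole (1 + j1061·0.2) = 1 + j212.2 → |·| ≈ 212.2, ∠ ≈ 89.73°
|G| = 2000 · 1.458 / (212.2) ≈ 13.742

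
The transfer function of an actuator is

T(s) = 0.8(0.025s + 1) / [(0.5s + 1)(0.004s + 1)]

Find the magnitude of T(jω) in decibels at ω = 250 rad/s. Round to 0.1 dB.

-30.9 dB

At ω = 250 rad/s:
zero (1 + j250·0.025) = 1 + j6.25 → |·| ≈ 6.3295, ∠ ≈ 80.91°
pole (1 + j250·0.5) = 1 + j125 → |·| ≈ 125, ∠ ≈ 89.54°
pole (1 + j250·0.004) = 1 + j1 → |·| ≈ 1.4142, ∠ ≈ 45.00°
|T| = 0.8 · 6.3295 / (125 · 1.4142) ≈ 0.028644
Gain = 20 log₁₀(0.028644) ≈ -30.86 dB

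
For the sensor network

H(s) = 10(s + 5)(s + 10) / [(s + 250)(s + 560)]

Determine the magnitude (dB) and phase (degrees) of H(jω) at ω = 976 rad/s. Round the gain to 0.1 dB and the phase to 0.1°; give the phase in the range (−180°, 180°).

At s = jω = j976:
zero (s+5): 5 + j976 → |·| = √(5²+976²) = √952601 ≈ 976.01, ∠ = arctan(976/5) ≈ 89.71°
zero (s+10): 10 + j976 → |·| = √(10²+976²) = √952676 ≈ 976.05, ∠ = arctan(976/10) ≈ 89.41°
pole (s+250): 250 + j976 → |·| = √(250²+976²) = √1015076 ≈ 1007.5, ∠ = arctan(976/250) ≈ 75.63°
pole (s+560): 560 + j976 → |·| = √(560²+976²) = √1266176 ≈ 1125.2, ∠ = arctan(976/560) ≈ 60.15°
|H| = 10 · 9.5263e+05 / 1.1336e+06 ≈ 8.4036
Gain = 20 log₁₀(8.4036) ≈ 18.49 dB
∠H = 179.12° − 135.78° = 43.34°

18.5 dB, 43.3°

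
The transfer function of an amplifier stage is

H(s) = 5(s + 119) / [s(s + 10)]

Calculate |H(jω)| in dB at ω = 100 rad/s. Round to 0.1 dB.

-22.2 dB

At s = jω = j100:
zero (s+119): 119 + j100 → |·| = √(119²+100²) = √24161 ≈ 155.44, ∠ = arctan(100/119) ≈ 40.04°
pole (s+10): 10 + j100 → |·| = √(10²+100²) = √10100 ≈ 100.5, ∠ = arctan(100/10) ≈ 84.29°
pole at origin: |s| = 100, ∠ = 90.00° (in denominator)
|H| = 5 · 155.44 / 10050 ≈ 0.077333
Gain = 20 log₁₀(0.077333) ≈ -22.23 dB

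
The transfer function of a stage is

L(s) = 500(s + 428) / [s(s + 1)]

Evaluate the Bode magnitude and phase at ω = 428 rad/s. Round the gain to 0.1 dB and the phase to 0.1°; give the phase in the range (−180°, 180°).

At s = jω = j428:
zero (s+428): 428 + j428 → |·| = √(428²+428²) = √366368 ≈ 605.28, ∠ = arctan(428/428) ≈ 45.00°
pole (s+1): 1 + j428 → |·| = √(1²+428²) = √183185 ≈ 428, ∠ = arctan(428/1) ≈ 89.87°
pole at origin: |s| = 428, ∠ = 90.00° (in denominator)
|L| = 500 · 605.28 / 1.8318e+05 ≈ 1.6521
Gain = 20 log₁₀(1.6521) ≈ 4.36 dB
∠L = 45.00° − 179.87° = -134.87°

4.4 dB, -134.9°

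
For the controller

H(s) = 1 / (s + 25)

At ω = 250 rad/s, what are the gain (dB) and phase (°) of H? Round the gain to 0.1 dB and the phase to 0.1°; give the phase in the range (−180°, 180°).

Substitute s = j250:
Numerator: 1 = 1 + j0
Denominator: (j250) + 25 = 25 + j250
|N| = √(1² + 0²) ≈ 1, ∠N ≈ 0.00°
|D| = √(25² + 250²) ≈ 251.25, ∠D ≈ 84.29°
|H| = 1 / 251.25 ≈ 0.0039801
Gain = 20 log₁₀(0.0039801) ≈ -48.00 dB
∠H = 0.00° − 84.29° = -84.29°

-48.0 dB, -84.3°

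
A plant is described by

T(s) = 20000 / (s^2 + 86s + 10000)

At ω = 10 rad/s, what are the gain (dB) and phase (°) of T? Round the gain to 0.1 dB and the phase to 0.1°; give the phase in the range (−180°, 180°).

At s = jω = j10:
quadratic: (j10)² + 86·j10 + 10000 = 9900 + j860 → |·| ≈ 9937.3, ∠ ≈ 4.96°
|T| = 20000 / 9937.3 ≈ 2.0126
Gain = 20 log₁₀(2.0126) ≈ 6.08 dB
∠T = 0.00° − 4.96° = -4.96°

6.1 dB, -5.0°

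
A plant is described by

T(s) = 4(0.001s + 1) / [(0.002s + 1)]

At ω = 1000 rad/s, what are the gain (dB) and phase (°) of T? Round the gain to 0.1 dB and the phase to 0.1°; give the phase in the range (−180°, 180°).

At ω = 1000 rad/s:
zero (1 + j1000·0.001) = 1 + j1 → |·| ≈ 1.4142, ∠ ≈ 45.00°
pole (1 + j1000·0.002) = 1 + j2 → |·| ≈ 2.2361, ∠ ≈ 63.43°
|T| = 4 · 1.4142 / (2.2361) ≈ 2.5298
Gain = 20 log₁₀(2.5298) ≈ 8.06 dB
∠T = (45.00°) − (63.43°) = -18.43°

8.1 dB, -18.4°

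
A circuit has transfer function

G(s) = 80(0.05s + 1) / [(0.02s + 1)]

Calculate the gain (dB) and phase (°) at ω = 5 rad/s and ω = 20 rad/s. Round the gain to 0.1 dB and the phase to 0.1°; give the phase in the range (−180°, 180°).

ω = 5: 38.3 dB, 8.3°; ω = 20: 40.4 dB, 23.2°

At ω = 5 rad/s:
zero (1 + j5·0.05) = 1 + j0.25 → |·| ≈ 1.0308, ∠ ≈ 14.04°
pole (1 + j5·0.02) = 1 + j0.1 → |·| ≈ 1.005, ∠ ≈ 5.71°
|G| = 80 · 1.0308 / (1.005) ≈ 82.054
Gain = 20 log₁₀(82.054) ≈ 38.28 dB
∠G = (14.04°) − (5.71°) = 8.33°

At ω = 20 rad/s:
zero (1 + j20·0.05) = 1 + j1 → |·| ≈ 1.4142, ∠ ≈ 45.00°
pole (1 + j20·0.02) = 1 + j0.4 → |·| ≈ 1.077, ∠ ≈ 21.80°
|G| = 80 · 1.4142 / (1.077) ≈ 105.05
Gain = 20 log₁₀(105.05) ≈ 40.43 dB
∠G = (45.00°) − (21.80°) = 23.20°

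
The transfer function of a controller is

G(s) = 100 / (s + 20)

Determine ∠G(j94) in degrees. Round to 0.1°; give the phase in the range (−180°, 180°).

-78.0°

Substitute s = j94:
Numerator: 100 = 100 + j0
Denominator: (j94) + 20 = 20 + j94
|N| = √(100² + 0²) ≈ 100, ∠N ≈ 0.00°
|D| = √(20² + 94²) ≈ 96.104, ∠D ≈ 77.99°
∠G = 0.00° − 77.99° = -77.99°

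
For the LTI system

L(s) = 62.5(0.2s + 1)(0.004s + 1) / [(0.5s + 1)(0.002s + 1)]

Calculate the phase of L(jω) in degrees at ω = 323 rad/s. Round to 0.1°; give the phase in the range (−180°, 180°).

At ω = 323 rad/s:
zero (1 + j323·0.2) = 1 + j64.6 → |·| ≈ 64.608, ∠ ≈ 89.11°
zero (1 + j323·0.004) = 1 + j1.292 → |·| ≈ 1.6338, ∠ ≈ 52.26°
pole (1 + j323·0.5) = 1 + j161.5 → |·| ≈ 161.5, ∠ ≈ 89.65°
pole (1 + j323·0.002) = 1 + j0.646 → |·| ≈ 1.1905, ∠ ≈ 32.86°
∠L = (89.11° + 52.26°) − (89.65° + 32.86°) = 18.86°

18.9°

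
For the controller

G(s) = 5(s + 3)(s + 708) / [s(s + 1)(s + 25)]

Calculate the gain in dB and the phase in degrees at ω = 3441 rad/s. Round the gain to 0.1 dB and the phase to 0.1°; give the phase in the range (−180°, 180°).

-56.6 dB, -101.2°

At s = jω = j3441:
zero (s+3): 3 + j3441 → |·| = √(3²+3441²) = √11840490 ≈ 3441, ∠ = arctan(3441/3) ≈ 89.95°
zero (s+708): 708 + j3441 → |·| = √(708²+3441²) = √12341745 ≈ 3513.1, ∠ = arctan(3441/708) ≈ 78.37°
pole (s+1): 1 + j3441 → |·| = √(1²+3441²) = √11840482 ≈ 3441, ∠ = arctan(3441/1) ≈ 89.98°
pole (s+25): 25 + j3441 → |·| = √(25²+3441²) = √11841106 ≈ 3441.1, ∠ = arctan(3441/25) ≈ 89.58°
pole at origin: |s| = 3441, ∠ = 90.00° (in denominator)
|G| = 5 · 1.2089e+07 / 4.0744e+10 ≈ 0.0014835
Gain = 20 log₁₀(0.0014835) ≈ -56.57 dB
∠G = 168.32° − 269.56° = -101.24°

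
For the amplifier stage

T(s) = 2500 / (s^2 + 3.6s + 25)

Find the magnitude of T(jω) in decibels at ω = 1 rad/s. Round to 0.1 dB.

40.3 dB

At s = jω = j1:
quadratic: (j1)² + 3.6·j1 + 25 = 24 + j3.6 → |·| ≈ 24.268, ∠ ≈ 8.53°
|T| = 2500 / 24.268 ≈ 103.02
Gain = 20 log₁₀(103.02) ≈ 40.26 dB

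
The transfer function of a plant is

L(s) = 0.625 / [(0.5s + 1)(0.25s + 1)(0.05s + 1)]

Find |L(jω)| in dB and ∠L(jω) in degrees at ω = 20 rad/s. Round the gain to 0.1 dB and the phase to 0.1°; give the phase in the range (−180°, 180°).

At ω = 20 rad/s:
pole (1 + j20·0.5) = 1 + j10 → |·| ≈ 10.05, ∠ ≈ 84.29°
pole (1 + j20·0.25) = 1 + j5 → |·| ≈ 5.099, ∠ ≈ 78.69°
pole (1 + j20·0.05) = 1 + j1 → |·| ≈ 1.4142, ∠ ≈ 45.00°
|L| = 0.625 · 1 / (10.05 · 5.099 · 1.4142) ≈ 0.0086242
Gain = 20 log₁₀(0.0086242) ≈ -41.29 dB
∠L = (0°) − (84.29° + 78.69° + 45.00°) = -207.98° ≡ 152.02° (principal value)

-41.3 dB, 152.0°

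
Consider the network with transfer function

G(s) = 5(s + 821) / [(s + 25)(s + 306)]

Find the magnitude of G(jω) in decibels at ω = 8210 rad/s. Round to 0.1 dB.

At s = jω = j8210:
zero (s+821): 821 + j8210 → |·| = √(821²+8210²) = √68078141 ≈ 8250.9, ∠ = arctan(8210/821) ≈ 84.29°
pole (s+25): 25 + j8210 → |·| = √(25²+8210²) = √67404725 ≈ 8210, ∠ = arctan(8210/25) ≈ 89.83°
pole (s+306): 306 + j8210 → |·| = √(306²+8210²) = √67497736 ≈ 8215.7, ∠ = arctan(8210/306) ≈ 87.87°
|G| = 5 · 8250.9 / 6.7451e+07 ≈ 0.00061162
Gain = 20 log₁₀(0.00061162) ≈ -64.27 dB

-64.3 dB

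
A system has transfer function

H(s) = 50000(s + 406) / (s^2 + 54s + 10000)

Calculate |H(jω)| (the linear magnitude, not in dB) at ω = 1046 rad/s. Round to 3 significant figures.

At s = jω = j1046:
zero (s+406): 406 + j1046 → |·| = √(406²+1046²) = √1258952 ≈ 1122, ∠ = arctan(1046/406) ≈ 68.79°
quadratic: (j1046)² + 54·j1046 + 10000 = -1084116 + j56484 → |·| ≈ 1.0856e+06, ∠ ≈ 177.02°
|H| = 50000 · 1122 / 1.0856e+06 ≈ 51.676

51.7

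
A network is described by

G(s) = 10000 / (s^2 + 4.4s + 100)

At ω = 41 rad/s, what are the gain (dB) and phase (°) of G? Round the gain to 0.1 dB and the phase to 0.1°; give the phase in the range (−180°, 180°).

16.0 dB, -173.5°

At s = jω = j41:
quadratic: (j41)² + 4.4·j41 + 100 = -1581 + j180.4 → |·| ≈ 1591.3, ∠ ≈ 173.49°
|G| = 10000 / 1591.3 ≈ 6.2842
Gain = 20 log₁₀(6.2842) ≈ 15.96 dB
∠G = 0.00° − 173.49° = -173.49°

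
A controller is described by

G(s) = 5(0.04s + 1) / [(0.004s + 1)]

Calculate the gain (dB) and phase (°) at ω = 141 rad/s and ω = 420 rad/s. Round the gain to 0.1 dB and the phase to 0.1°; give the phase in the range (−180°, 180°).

ω = 141: 27.9 dB, 50.5°; ω = 420: 32.7 dB, 27.4°

At ω = 141 rad/s:
zero (1 + j141·0.04) = 1 + j5.64 → |·| ≈ 5.728, ∠ ≈ 79.95°
pole (1 + j141·0.004) = 1 + j0.564 → |·| ≈ 1.1481, ∠ ≈ 29.42°
|G| = 5 · 5.728 / (1.1481) ≈ 24.946
Gain = 20 log₁₀(24.946) ≈ 27.94 dB
∠G = (79.95°) − (29.42°) = 50.53°

At ω = 420 rad/s:
zero (1 + j420·0.04) = 1 + j16.8 → |·| ≈ 16.83, ∠ ≈ 86.59°
pole (1 + j420·0.004) = 1 + j1.68 → |·| ≈ 1.9551, ∠ ≈ 59.24°
|G| = 5 · 16.83 / (1.9551) ≈ 43.041
Gain = 20 log₁₀(43.041) ≈ 32.68 dB
∠G = (86.59°) − (59.24°) = 27.35°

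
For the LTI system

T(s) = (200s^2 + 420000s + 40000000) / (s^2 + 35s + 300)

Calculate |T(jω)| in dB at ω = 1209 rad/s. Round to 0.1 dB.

51.8 dB

Substitute s = j1209:
Numerator: 200(j1209)^2 + 420000(j1209) + 40000000 = -252336200 + j507780000
Denominator: (j1209)^2 + 35(j1209) + 300 = -1461381 + j42315
|N| = √(252336200² + 507780000²) ≈ 5.6702e+08, ∠N ≈ 116.42°
|D| = √(1461381² + 42315²) ≈ 1.462e+06, ∠D ≈ 178.34°
|T| = 5.6702e+08 / 1.462e+06 ≈ 387.84
Gain = 20 log₁₀(387.84) ≈ 51.77 dB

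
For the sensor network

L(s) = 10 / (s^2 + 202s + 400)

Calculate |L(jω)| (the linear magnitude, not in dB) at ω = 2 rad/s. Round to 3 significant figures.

0.0177

Substitute s = j2:
Numerator: 10 = 10 + j0
Denominator: (j2)^2 + 202(j2) + 400 = 396 + j404
|N| = √(10² + 0²) ≈ 10, ∠N ≈ 0.00°
|D| = √(396² + 404²) ≈ 565.71, ∠D ≈ 45.57°
|L| = 10 / 565.71 ≈ 0.017677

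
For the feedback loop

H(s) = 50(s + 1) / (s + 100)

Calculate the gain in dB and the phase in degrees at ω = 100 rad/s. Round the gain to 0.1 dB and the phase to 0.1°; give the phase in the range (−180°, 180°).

At s = jω = j100:
zero (s+1): 1 + j100 → |·| = √(1²+100²) = √10001 ≈ 100, ∠ = arctan(100/1) ≈ 89.43°
pole (s+100): 100 + j100 → |·| = √(100²+100²) = √20000 ≈ 141.42, ∠ = arctan(100/100) ≈ 45.00°
|H| = 50 · 100 / 141.42 ≈ 35.356
Gain = 20 log₁₀(35.356) ≈ 30.97 dB
∠H = 89.43° − 45.00° = 44.43°

31.0 dB, 44.4°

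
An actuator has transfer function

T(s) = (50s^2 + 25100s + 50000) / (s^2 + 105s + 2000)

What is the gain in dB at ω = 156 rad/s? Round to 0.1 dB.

43.4 dB

Substitute s = j156:
Numerator: 50(j156)^2 + 25100(j156) + 50000 = -1166800 + j3915600
Denominator: (j156)^2 + 105(j156) + 2000 = -22336 + j16380
|N| = √(1166800² + 3915600²) ≈ 4.0857e+06, ∠N ≈ 106.59°
|D| = √(22336² + 16380²) ≈ 27698, ∠D ≈ 143.75°
|T| = 4.0857e+06 / 27698 ≈ 147.51
Gain = 20 log₁₀(147.51) ≈ 43.38 dB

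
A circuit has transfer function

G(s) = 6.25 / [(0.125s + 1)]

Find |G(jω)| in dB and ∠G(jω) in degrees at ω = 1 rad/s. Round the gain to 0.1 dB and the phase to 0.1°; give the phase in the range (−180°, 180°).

At ω = 1 rad/s:
pole (1 + j1·0.125) = 1 + j0.125 → |·| ≈ 1.0078, ∠ ≈ 7.13°
|G| = 6.25 · 1 / (1.0078) ≈ 6.2016
Gain = 20 log₁₀(6.2016) ≈ 15.85 dB
∠G = (0°) − (7.13°) = -7.13°

15.9 dB, -7.1°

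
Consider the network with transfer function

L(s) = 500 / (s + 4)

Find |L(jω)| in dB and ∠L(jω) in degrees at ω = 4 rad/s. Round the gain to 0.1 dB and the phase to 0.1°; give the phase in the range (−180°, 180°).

At s = jω = j4:
pole (s+4): 4 + j4 → |·| = √(4²+4²) = √32 ≈ 5.6569, ∠ = arctan(4/4) ≈ 45.00°
|L| = 500 / 5.6569 ≈ 88.388
Gain = 20 log₁₀(88.388) ≈ 38.93 dB
∠L = 0.00° − 45.00° = -45.00°

38.9 dB, -45.0°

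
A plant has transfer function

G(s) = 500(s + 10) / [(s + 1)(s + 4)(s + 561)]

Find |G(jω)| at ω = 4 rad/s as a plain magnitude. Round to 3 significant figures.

At s = jω = j4:
zero (s+10): 10 + j4 → |·| = √(10²+4²) = √116 ≈ 10.77, ∠ = arctan(4/10) ≈ 21.80°
pole (s+1): 1 + j4 → |·| = √(1²+4²) = √17 ≈ 4.1231, ∠ = arctan(4/1) ≈ 75.96°
pole (s+4): 4 + j4 → |·| = √(4²+4²) = √32 ≈ 5.6569, ∠ = arctan(4/4) ≈ 45.00°
pole (s+561): 561 + j4 → |·| = √(561²+4²) = √314737 ≈ 561.01, ∠ = arctan(4/561) ≈ 0.41°
|G| = 500 · 10.77 / 13085 ≈ 0.41154

0.412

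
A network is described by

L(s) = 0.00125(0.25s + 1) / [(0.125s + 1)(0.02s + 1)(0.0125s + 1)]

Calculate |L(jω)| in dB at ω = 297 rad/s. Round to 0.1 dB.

-79.3 dB

At ω = 297 rad/s:
zero (1 + j297·0.25) = 1 + j74.25 → |·| ≈ 74.257, ∠ ≈ 89.23°
pole (1 + j297·0.125) = 1 + j37.125 → |·| ≈ 37.138, ∠ ≈ 88.46°
pole (1 + j297·0.02) = 1 + j5.94 → |·| ≈ 6.0236, ∠ ≈ 80.44°
pole (1 + j297·0.0125) = 1 + j3.7125 → |·| ≈ 3.8448, ∠ ≈ 74.92°
|L| = 0.00125 · 74.257 / (37.138 · 6.0236 · 3.8448) ≈ 0.00010792
Gain = 20 log₁₀(0.00010792) ≈ -79.34 dB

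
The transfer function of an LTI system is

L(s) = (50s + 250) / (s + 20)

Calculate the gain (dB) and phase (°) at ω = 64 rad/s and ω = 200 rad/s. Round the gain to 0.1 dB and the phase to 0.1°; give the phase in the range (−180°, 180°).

Substitute s = j64:
Numerator: 50(j64) + 250 = 250 + j3200
Denominator: (j64) + 20 = 20 + j64
|N| = √(250² + 3200²) ≈ 3209.8, ∠N ≈ 85.53°
|D| = √(20² + 64²) ≈ 67.052, ∠D ≈ 72.65°
|L| = 3209.8 / 67.052 ≈ 47.87
Gain = 20 log₁₀(47.87) ≈ 33.60 dB
∠L = 85.53° − 72.65° = 12.88°

Substitute s = j200:
Numerator: 50(j200) + 250 = 250 + j10000
Denominator: (j200) + 20 = 20 + j200
|N| = √(250² + 10000²) ≈ 10003, ∠N ≈ 88.57°
|D| = √(20² + 200²) ≈ 201, ∠D ≈ 84.29°
|L| = 10003 / 201 ≈ 49.766
Gain = 20 log₁₀(49.766) ≈ 33.94 dB
∠L = 88.57° − 84.29° = 4.28°

ω = 64: 33.6 dB, 12.9°; ω = 200: 33.9 dB, 4.3°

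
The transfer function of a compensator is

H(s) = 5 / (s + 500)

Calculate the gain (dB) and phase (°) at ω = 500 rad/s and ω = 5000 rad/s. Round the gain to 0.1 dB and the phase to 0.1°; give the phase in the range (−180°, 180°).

At s = jω = j500:
pole (s+500): 500 + j500 → |·| = √(500²+500²) = √500000 ≈ 707.11, ∠ = arctan(500/500) ≈ 45.00°
|H| = 5 / 707.11 ≈ 0.007071
Gain = 20 log₁₀(0.007071) ≈ -43.01 dB
∠H = 0.00° − 45.00° = -45.00°

At s = jω = j5000:
pole (s+500): 500 + j5000 → |·| = √(500²+5000²) = √25250000 ≈ 5024.9, ∠ = arctan(5000/500) ≈ 84.29°
|H| = 5 / 5024.9 ≈ 0.00099504
Gain = 20 log₁₀(0.00099504) ≈ -60.04 dB
∠H = 0.00° − 84.29° = -84.29°

ω = 500: -43.0 dB, -45.0°; ω = 5000: -60.0 dB, -84.3°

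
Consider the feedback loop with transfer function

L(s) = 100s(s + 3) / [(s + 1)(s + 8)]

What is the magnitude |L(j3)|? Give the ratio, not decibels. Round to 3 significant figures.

At s = jω = j3:
zero (s+3): 3 + j3 → |·| = √(3²+3²) = √18 ≈ 4.2426, ∠ = arctan(3/3) ≈ 45.00°
zero at origin: s = j3 → |·| = 3, ∠ = 90.00°
pole (s+1): 1 + j3 → |·| = √(1²+3²) = √10 ≈ 3.1623, ∠ = arctan(3/1) ≈ 71.57°
pole (s+8): 8 + j3 → |·| = √(8²+3²) = √73 ≈ 8.544, ∠ = arctan(3/8) ≈ 20.56°
|L| = 100 · 12.728 / 27.019 ≈ 47.108

47.1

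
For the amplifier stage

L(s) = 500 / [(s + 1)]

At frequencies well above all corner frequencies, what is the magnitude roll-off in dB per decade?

Each pole contributes −20 dB/decade at high frequency; each zero contributes +20 dB/decade.
Net: 0 zero(s) − 1 pole(s) → -20 dB/decade.

-20 dB/decade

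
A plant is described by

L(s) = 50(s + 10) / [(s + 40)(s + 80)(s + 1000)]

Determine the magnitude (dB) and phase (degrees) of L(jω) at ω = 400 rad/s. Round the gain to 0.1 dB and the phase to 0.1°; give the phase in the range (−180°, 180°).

At s = jω = j400:
zero (s+10): 10 + j400 → |·| = √(10²+400²) = √160100 ≈ 400.12, ∠ = arctan(400/10) ≈ 88.57°
pole (s+40): 40 + j400 → |·| = √(40²+400²) = √161600 ≈ 402, ∠ = arctan(400/40) ≈ 84.29°
pole (s+80): 80 + j400 → |·| = √(80²+400²) = √166400 ≈ 407.92, ∠ = arctan(400/80) ≈ 78.69°
pole (s+1000): 1000 + j400 → |·| = √(1000²+400²) = √1160000 ≈ 1077, ∠ = arctan(400/1000) ≈ 21.80°
|L| = 50 · 400.12 / 1.7661e+08 ≈ 0.00011328
Gain = 20 log₁₀(0.00011328) ≈ -78.92 dB
∠L = 88.57° − 184.78° = -96.21°

-78.9 dB, -96.2°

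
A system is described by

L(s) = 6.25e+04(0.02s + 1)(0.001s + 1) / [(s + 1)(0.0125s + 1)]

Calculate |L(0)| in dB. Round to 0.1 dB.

L(0) = 6.25e+04 · 1 / 1 = 62500
20 log₁₀(62500) ≈ 95.92 dB

95.9 dB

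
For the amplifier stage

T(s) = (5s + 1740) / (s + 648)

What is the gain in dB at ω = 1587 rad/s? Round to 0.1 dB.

Substitute s = j1587:
Numerator: 5(j1587) + 1740 = 1740 + j7935
Denominator: (j1587) + 648 = 648 + j1587
|N| = √(1740² + 7935²) ≈ 8123.5, ∠N ≈ 77.63°
|D| = √(648² + 1587²) ≈ 1714.2, ∠D ≈ 67.79°
|T| = 8123.5 / 1714.2 ≈ 4.7389
Gain = 20 log₁₀(4.7389) ≈ 13.51 dB

13.5 dB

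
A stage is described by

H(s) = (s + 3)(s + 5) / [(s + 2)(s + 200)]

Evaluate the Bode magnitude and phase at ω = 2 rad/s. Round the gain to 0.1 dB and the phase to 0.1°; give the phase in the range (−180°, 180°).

At s = jω = j2:
zero (s+3): 3 + j2 → |·| = √(3²+2²) = √13 ≈ 3.6056, ∠ = arctan(2/3) ≈ 33.69°
zero (s+5): 5 + j2 → |·| = √(5²+2²) = √29 ≈ 5.3852, ∠ = arctan(2/5) ≈ 21.80°
pole (s+2): 2 + j2 → |·| = √(2²+2²) = √8 ≈ 2.8284, ∠ = arctan(2/2) ≈ 45.00°
pole (s+200): 200 + j2 → |·| = √(200²+2²) = √40004 ≈ 200.01, ∠ = arctan(2/200) ≈ 0.57°
|H| = 1 · 19.417 / 565.71 ≈ 0.034323
Gain = 20 log₁₀(0.034323) ≈ -29.29 dB
∠H = 55.49° − 45.57° = 9.92°

-29.3 dB, 9.9°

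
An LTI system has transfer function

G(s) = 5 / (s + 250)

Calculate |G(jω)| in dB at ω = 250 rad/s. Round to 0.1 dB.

-37.0 dB

Substitute s = j250:
Numerator: 5 = 5 + j0
Denominator: (j250) + 250 = 250 + j250
|N| = √(5² + 0²) ≈ 5, ∠N ≈ 0.00°
|D| = √(250² + 250²) ≈ 353.55, ∠D ≈ 45.00°
|G| = 5 / 353.55 ≈ 0.014142
Gain = 20 log₁₀(0.014142) ≈ -36.99 dB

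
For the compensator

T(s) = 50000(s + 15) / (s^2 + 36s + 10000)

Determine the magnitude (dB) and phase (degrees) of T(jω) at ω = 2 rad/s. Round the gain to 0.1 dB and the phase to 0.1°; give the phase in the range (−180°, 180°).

At s = jω = j2:
zero (s+15): 15 + j2 → |·| = √(15²+2²) = √229 ≈ 15.133, ∠ = arctan(2/15) ≈ 7.59°
quadratic: (j2)² + 36·j2 + 10000 = 9996 + j72 → |·| ≈ 9996.3, ∠ ≈ 0.41°
|T| = 50000 · 15.133 / 9996.3 ≈ 75.693
Gain = 20 log₁₀(75.693) ≈ 37.58 dB
∠T = 7.59° − 0.41° = 7.18°

37.6 dB, 7.2°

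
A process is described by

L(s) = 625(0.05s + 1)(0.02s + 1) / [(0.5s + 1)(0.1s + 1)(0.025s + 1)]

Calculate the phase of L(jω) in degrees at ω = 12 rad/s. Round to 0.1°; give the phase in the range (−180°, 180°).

At ω = 12 rad/s:
zero (1 + j12·0.05) = 1 + j0.6 → |·| ≈ 1.1662, ∠ ≈ 30.96°
zero (1 + j12·0.02) = 1 + j0.24 → |·| ≈ 1.0284, ∠ ≈ 13.50°
pole (1 + j12·0.5) = 1 + j6 → |·| ≈ 6.0828, ∠ ≈ 80.54°
pole (1 + j12·0.1) = 1 + j1.2 → |·| ≈ 1.562, ∠ ≈ 50.19°
pole (1 + j12·0.025) = 1 + j0.3 → |·| ≈ 1.044, ∠ ≈ 16.70°
∠L = (30.96° + 13.50°) − (80.54° + 50.19° + 16.70°) = -102.97°

-103.0°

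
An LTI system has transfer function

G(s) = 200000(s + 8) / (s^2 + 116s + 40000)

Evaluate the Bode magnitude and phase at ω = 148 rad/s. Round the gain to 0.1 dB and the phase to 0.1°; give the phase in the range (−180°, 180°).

At s = jω = j148:
zero (s+8): 8 + j148 → |·| = √(8²+148²) = √21968 ≈ 148.22, ∠ = arctan(148/8) ≈ 86.91°
quadratic: (j148)² + 116·j148 + 40000 = 18096 + j17168 → |·| ≈ 24944, ∠ ≈ 43.49°
|G| = 200000 · 148.22 / 24944 ≈ 1188.4
Gain = 20 log₁₀(1188.4) ≈ 61.50 dB
∠G = 86.91° − 43.49° = 43.42°

61.5 dB, 43.4°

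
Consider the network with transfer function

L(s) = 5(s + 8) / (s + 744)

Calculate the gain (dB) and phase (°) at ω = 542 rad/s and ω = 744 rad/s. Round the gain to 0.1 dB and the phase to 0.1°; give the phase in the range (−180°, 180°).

At s = jω = j542:
zero (s+8): 8 + j542 → |·| = √(8²+542²) = √293828 ≈ 542.06, ∠ = arctan(542/8) ≈ 89.15°
pole (s+744): 744 + j542 → |·| = √(744²+542²) = √847300 ≈ 920.49, ∠ = arctan(542/744) ≈ 36.07°
|L| = 5 · 542.06 / 920.49 ≈ 2.9444
Gain = 20 log₁₀(2.9444) ≈ 9.38 dB
∠L = 89.15° − 36.07° = 53.08°

At s = jω = j744:
zero (s+8): 8 + j744 → |·| = √(8²+744²) = √553600 ≈ 744.04, ∠ = arctan(744/8) ≈ 89.38°
pole (s+744): 744 + j744 → |·| = √(744²+744²) = √1107072 ≈ 1052.2, ∠ = arctan(744/744) ≈ 45.00°
|L| = 5 · 744.04 / 1052.2 ≈ 3.5356
Gain = 20 log₁₀(3.5356) ≈ 10.97 dB
∠L = 89.38° − 45.00° = 44.38°

ω = 542: 9.4 dB, 53.1°; ω = 744: 11.0 dB, 44.4°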